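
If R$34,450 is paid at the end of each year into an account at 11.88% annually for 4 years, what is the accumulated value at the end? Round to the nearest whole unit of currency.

R$164,359

FV = PMT · [(1+i)^n − 1] / i = 34450 · 4.770930 = 164,358.5535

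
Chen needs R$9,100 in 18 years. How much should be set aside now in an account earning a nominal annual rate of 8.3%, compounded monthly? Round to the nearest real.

With 12 periods per year: i = 0.00691667, n = 216.
PV = 9,100 / (1 + 0.00691667)^216 = 9,100 / 4.432027 = 2,053.2368

R$2,053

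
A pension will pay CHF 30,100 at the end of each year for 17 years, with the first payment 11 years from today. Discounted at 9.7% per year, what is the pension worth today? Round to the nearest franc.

CHF 97,469

PV at t=10 (ordinary 17-year annuity): 30100 × a(17|0.097) = 30100 × 8.172716 = 245,998.7478
Discount back 10 years: 245,998.7478 × (1+0.097)^(−10) = 245,998.7478 × 0.396218 = 97,469.0248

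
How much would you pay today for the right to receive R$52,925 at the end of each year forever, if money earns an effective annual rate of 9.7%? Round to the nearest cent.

R$545,618.56

PV = C/r = 52925/0.097 = 545,618.5567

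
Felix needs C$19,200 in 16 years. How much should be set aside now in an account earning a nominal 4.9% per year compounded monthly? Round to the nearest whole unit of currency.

Periodic rate i = 0.049/12 = 0.00408333; n = 16 × 12 = 192 periods.
PV = 19,200 / (1 + 0.00408333)^192 = 19,200 / 2.186722 = 8,780.2651

C$8,780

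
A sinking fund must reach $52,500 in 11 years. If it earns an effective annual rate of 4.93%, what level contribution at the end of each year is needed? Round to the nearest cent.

PMT = 52500 / ( [(1+0.0493)^11 − 1] / 0.0493 ) = 52500 / 14.154941 = 3,708.9522

$3,708.95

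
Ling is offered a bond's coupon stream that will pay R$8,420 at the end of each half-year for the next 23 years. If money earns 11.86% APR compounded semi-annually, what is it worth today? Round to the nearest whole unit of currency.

R$131,958

With 2 periods per year: i = 0.0593, n = 46.
PV = 8420 × [1 − (1+0.0593)^(−46)] / 0.0593 = 8420 × 15.671965 = 131,957.9478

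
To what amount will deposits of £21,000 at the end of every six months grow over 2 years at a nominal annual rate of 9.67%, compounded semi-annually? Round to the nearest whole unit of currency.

Periodic rate i = 0.0967/2 = 0.04835; n = 2 × 2 = 4 periods.
Accumulation factor s(4|0.04835) = 4.299564; FV = 21000 × 4.299564 = 90,290.8423

£90,291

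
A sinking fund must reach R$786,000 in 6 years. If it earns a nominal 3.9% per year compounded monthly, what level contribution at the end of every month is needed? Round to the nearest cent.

Periodic rate i = 0.039/12 = 0.00325; n = 6 × 12 = 72 periods.
FV-annuity factor = 80.973883; PMT = 786000 / 80.973883 = 9,706.8335

R$9,706.83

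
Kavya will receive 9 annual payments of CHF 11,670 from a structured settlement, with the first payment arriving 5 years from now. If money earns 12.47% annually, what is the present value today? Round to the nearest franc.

CHF 38,176

Value one period before first payment (t=4): 11670 × [1 − (1+0.1247)^(−9)] / 0.1247 = 11670 × 5.234387 = 61,085.2926
PV₀ = 61,085.2926 / (1+0.1247)^4 = 61,085.2926 / 1.600099 = 38,175.9522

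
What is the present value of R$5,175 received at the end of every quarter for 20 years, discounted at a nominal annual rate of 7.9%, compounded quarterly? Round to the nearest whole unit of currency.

R$207,217

With 4 periods per year: i = 0.01975, n = 80.
PV = 5175 × [1 − (1+0.01975)^(−80)] / 0.01975 = 5175 × 40.041940 = 207,217.0413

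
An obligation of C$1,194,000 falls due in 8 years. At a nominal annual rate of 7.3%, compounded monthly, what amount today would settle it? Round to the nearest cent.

Periodic rate i = 0.073/12 = 0.00608333; n = 8 × 12 = 96 periods.
PV = FV·(1+i)^(−n) = 1,194,000 × 0.558651 = 667,028.9551

C$667,028.96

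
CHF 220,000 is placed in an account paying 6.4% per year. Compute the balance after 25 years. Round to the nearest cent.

220,000 × (1+0.064)^25 = 220,000 × 4.715641 = 1,037,440.9339

CHF 1,037,440.93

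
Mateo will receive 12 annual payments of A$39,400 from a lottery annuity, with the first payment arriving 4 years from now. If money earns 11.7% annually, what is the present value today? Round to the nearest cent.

A$177,580.93

Value one period before first payment (t=3): 39400 × [1 − (1+0.117)^(−12)] / 0.117 = 39400 × 6.281446 = 247,488.9715
Discount back 3 years: 247,488.9715 × (1+0.117)^(−3) = 247,488.9715 × 0.717531 = 177,580.9322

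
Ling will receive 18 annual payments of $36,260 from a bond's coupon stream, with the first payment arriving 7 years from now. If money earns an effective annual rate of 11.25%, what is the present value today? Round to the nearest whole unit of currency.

$145,060

Value one period before first payment (t=6): 36260 × [1 − (1+0.1125)^(−18)] / 0.1125 = 36260 × 7.584380 = 275,009.6100
PV₀ = 275,009.6100 / (1+0.1125)^6 = 275,009.6100 / 1.895833 = 145,060.0264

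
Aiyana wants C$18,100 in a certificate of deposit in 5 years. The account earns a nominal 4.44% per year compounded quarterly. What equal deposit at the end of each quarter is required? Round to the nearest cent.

C$813.25

Periodic rate i = 0.0444/4 = 0.0111; n = 5 × 4 = 20 periods.
FV-annuity factor = 22.256328; PMT = 18100 / 22.256328 = 813.2519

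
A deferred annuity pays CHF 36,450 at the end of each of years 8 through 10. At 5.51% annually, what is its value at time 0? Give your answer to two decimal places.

PV at t=7 (ordinary 3-year annuity): 36450 × a(3|0.0551) = 36450 × 2.697431 = 98,321.3645
Discount back 7 years: 98,321.3645 × (1+0.0551)^(−7) = 98,321.3645 × 0.686981 = 67,544.8957

CHF 67,544.90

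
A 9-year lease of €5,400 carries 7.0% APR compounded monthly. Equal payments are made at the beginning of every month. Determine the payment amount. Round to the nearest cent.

€67.14

Periodic rate i = 0.07/12 = 0.00583333; n = 9 × 12 = 108 periods.
Annuity-PV factor × (1+i) = 80.426282; PMT = 5400 / 80.426282 = 67.1422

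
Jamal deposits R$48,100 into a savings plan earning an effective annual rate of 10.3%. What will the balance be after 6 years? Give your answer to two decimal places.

FV = 48,100 × (1 + 0.103)^6 = 86,616.0054

R$86,616.01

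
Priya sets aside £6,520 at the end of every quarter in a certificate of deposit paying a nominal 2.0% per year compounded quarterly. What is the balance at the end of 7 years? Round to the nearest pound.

i = 0.02/4 = 0.005 per quarter; n = 7·4 = 28.
FV = PMT · [(1+i)^n − 1] / i = 6520 · 29.974522 = 195,433.8834

£195,434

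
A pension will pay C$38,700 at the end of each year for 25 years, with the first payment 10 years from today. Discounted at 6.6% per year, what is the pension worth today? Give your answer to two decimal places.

C$263,131.60

Value one period before first payment (t=9): 38700 × [1 − (1+0.066)^(−25)] / 0.066 = 38700 × 12.085841 = 467,722.0590
PV₀ = 467,722.0590 / (1+0.066)^9 = 467,722.0590 / 1.777521 = 263,131.6025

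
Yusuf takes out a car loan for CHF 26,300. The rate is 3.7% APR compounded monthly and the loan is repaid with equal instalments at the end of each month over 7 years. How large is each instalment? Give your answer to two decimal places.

CHF 355.87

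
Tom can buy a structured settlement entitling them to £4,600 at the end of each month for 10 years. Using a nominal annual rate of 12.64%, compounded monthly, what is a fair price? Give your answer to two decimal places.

Periodic rate i = 0.1264/12 = 0.0105333; n = 10 × 12 = 120 periods.
PV = PMT · [1 − (1+i)^(−n)] / i = 4600 · 67.937134 = 312,510.8148

£312,510.81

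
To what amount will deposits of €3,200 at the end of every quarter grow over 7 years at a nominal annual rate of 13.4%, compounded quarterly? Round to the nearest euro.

€144,802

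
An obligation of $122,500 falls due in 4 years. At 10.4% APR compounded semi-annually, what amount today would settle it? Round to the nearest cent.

With 2 periods per year: i = 0.052, n = 8.
PV = 122,500 / (1 + 0.052)^8 = 122,500 / 1.500120 = 81,660.1494

$81,660.15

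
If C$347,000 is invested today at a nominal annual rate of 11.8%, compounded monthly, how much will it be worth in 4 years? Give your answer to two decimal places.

C$555,028.36

With 12 periods per year: i = 0.00983333, n = 48.
347,000 × (1+0.00983333)^48 = 347,000 × 1.599505 = 555,028.3620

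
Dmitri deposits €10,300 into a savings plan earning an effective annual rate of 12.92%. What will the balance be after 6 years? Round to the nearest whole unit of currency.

€21,353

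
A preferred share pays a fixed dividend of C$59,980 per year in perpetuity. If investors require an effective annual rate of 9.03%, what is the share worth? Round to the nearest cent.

C$664,230.34

PV = PMT / i = 59980 / 0.0903 = 664,230.3433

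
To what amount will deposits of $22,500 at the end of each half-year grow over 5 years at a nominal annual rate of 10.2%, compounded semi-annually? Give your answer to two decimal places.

$284,327.01

Periodic rate i = 0.102/2 = 0.051; n = 5 × 2 = 10 periods.
Accumulation factor s(10|0.051) = 12.636756; FV = 22500 × 12.636756 = 284,327.0133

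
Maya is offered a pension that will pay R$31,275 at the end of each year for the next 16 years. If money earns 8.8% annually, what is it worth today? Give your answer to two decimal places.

R$263,214.41

Annuity factor a(16|0.088) = 8.416128; PV = 31275 × 8.416128 = 263,214.4125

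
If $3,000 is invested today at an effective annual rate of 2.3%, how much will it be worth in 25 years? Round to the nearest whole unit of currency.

FV = 3,000 × (1 + 0.023)^25 = 5,296.7820

$5,297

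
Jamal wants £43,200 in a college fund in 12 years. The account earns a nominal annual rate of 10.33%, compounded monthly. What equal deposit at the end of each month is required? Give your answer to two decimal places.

£152.66

i = 0.1033/12 = 0.00860833 per month; n = 12·12 = 144.
FV-annuity factor = 282.976408; PMT = 43200 / 282.976408 = 152.6629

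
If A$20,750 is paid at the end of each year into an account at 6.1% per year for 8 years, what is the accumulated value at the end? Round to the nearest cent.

FV = PMT · [(1+i)^n − 1] / i = 20750 · 9.933064 = 206,111.0801

A$206,111.08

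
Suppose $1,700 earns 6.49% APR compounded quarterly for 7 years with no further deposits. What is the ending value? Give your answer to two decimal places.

$2,667.87

With 4 periods per year: i = 0.016225, n = 28.
1,700 × (1+0.016225)^28 = 1,700 × 1.569338 = 2,667.8746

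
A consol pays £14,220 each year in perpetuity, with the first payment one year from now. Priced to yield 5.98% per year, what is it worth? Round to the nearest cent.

PV = C/r = 14220/0.0598 = 237,792.6421

£237,792.64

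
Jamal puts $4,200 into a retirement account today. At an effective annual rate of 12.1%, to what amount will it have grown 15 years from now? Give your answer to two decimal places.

$23,298.80

FV = 4,200 × (1 + 0.121)^15 = 23,298.7960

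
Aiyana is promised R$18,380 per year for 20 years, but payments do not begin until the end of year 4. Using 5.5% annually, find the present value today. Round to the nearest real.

PV at t=3 (ordinary 20-year annuity): 18380 × a(20|0.055) = 18380 × 11.950382 = 219,648.0301
Discount back 3 years: 219,648.0301 × (1+0.055)^(−3) = 219,648.0301 × 0.851614 = 187,055.2637

R$187,055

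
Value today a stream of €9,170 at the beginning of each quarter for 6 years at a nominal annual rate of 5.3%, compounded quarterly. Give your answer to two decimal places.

With 4 periods per year: i = 0.01325, n = 24.
PV = PMT · [1 − (1+i)^(−n)] / i × (1+i) = 9170 · 20.714359 = 189,950.6764
Payments are at the start of each period, so multiply by (1+i).

€189,950.68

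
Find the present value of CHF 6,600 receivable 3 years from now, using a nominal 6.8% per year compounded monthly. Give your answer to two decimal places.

CHF 5,385.15

Periodic rate i = 0.068/12 = 0.00566667; n = 3 × 12 = 36 periods.
PV = FV·(1+i)^(−n) = 6,600 × 0.815932 = 5,385.1517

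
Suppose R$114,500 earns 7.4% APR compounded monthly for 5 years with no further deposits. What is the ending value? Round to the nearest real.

i = 0.074/12 = 0.00616667 per month; n = 5·12 = 60.
114,500 × (1+0.00616667)^60 = 114,500 × 1.446091 = 165,577.3833

R$165,577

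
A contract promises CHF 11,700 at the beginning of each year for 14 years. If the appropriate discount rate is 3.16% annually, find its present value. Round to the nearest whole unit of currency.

CHF 134,865

PV = 11700 × [1 − (1+0.0316)^(−14)] / 0.0316 × (1+i) = 11700 × 11.526947 = 134,865.2841
Payments are at the start of each period, so multiply by (1+i).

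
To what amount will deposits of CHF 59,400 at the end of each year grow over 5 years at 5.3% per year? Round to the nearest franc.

CHF 330,195

Accumulation factor s(5|0.053) = 5.558842; FV = 59400 × 5.558842 = 330,195.2312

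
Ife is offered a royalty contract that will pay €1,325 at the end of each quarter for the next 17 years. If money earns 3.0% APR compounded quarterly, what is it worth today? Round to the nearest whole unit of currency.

€70,377

With 4 periods per year: i = 0.0075, n = 68.
PV = 1325 × [1 − (1+0.0075)^(−68)] / 0.0075 = 1325 × 53.114746 = 70,377.0385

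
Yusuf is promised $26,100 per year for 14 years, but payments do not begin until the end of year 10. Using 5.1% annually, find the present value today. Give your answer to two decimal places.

$164,066.29

PV at t=9 (ordinary 14-year annuity): 26100 × a(14|0.051) = 26100 × 9.835655 = 256,710.6073
PV₀ = 256,710.6073 / (1+0.051)^9 = 256,710.6073 / 1.564676 = 164,066.2946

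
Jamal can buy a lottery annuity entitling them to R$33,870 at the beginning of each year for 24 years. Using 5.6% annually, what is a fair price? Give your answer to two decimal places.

R$465,965.69

PV = 33870 × [1 − (1+0.056)^(−24)] / 0.056 × (1+i) = 33870 × 13.757475 = 465,965.6929
(Beginning-of-period payments → annuity-due factor ×(1+i).)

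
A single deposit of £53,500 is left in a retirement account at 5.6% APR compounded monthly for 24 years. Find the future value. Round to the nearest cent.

Periodic rate i = 0.056/12 = 0.00466667; n = 24 × 12 = 288 periods.
FV = PV·(1+i)^n = 53,500 × 3.822382 = 204,497.4235

£204,497.42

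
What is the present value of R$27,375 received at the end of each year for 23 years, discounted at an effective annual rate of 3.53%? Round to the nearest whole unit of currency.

PV = 27375 × [1 − (1+0.0353)^(−23)] / 0.0353 = 27375 × 15.572968 = 426,310.0103

R$426,310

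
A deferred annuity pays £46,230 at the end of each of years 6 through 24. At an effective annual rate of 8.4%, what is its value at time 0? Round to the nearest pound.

£288,282

PV at t=5 (ordinary 19-year annuity): 46230 × a(19|0.084) = 46230 × 9.333393 = 431,482.7681
Discount back 5 years: 431,482.7681 × (1+0.084)^(−5) = 431,482.7681 × 0.668119 = 288,281.6806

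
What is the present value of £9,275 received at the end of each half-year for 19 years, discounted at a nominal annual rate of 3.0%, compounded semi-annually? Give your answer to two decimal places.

£267,166.85

Periodic rate i = 0.03/2 = 0.015; n = 19 × 2 = 38 periods.
PV = 9275 × [1 − (1+0.015)^(−38)] / 0.015 = 9275 × 28.805052 = 267,166.8538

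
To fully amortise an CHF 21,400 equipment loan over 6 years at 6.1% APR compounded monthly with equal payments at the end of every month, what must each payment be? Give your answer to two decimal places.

CHF 355.67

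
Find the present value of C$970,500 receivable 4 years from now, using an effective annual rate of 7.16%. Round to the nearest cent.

C$735,977.81

Discount factor = (1+0.0716)^(−4) = 0.758349; PV = 970,500 × 0.758349 = 735,977.8093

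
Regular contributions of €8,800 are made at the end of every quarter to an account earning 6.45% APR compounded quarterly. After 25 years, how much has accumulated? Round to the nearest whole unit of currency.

€2,156,334

Periodic rate i = 0.0645/4 = 0.016125; n = 25 × 4 = 100 periods.
Accumulation factor s(100|0.016125) = 245.037912; FV = 8800 × 245.037912 = 2,156,333.6235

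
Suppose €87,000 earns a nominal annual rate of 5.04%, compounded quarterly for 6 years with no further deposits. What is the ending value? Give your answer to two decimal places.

€117,497.71

i = 0.0504/4 = 0.0126 per quarter; n = 6·4 = 24.
87,000 × (1+0.0126)^24 = 87,000 × 1.350548 = 117,497.7109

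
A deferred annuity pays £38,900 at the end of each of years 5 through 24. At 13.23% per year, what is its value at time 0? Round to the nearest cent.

Value one period before first payment (t=4): 38900 × [1 − (1+0.1323)^(−20)] / 0.1323 = 38900 × 6.928768 = 269,529.0878
PV₀ = 269,529.0878 / (1+0.1323)^4 = 269,529.0878 / 1.643789 = 163,968.1936

£163,968.19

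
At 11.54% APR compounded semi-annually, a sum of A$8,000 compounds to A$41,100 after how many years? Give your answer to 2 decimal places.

14.59 years

Periodic rate i = 0.1154/2 = 0.0577.
(1+i)^n = 41100/8000 = 5.13750, so n = ln 5.13750 / ln 1.0577 = 29.1740 half-years
= 29.1740/2 years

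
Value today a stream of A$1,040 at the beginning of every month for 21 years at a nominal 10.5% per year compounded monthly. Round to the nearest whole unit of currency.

A$106,551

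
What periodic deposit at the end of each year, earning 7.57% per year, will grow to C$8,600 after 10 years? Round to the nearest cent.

C$605.89

PMT = 8600 / ( [(1+0.0757)^10 − 1] / 0.0757 ) = 8600 / 14.194077 = 605.8865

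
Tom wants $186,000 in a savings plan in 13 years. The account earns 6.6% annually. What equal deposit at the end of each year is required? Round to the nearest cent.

$9,477.18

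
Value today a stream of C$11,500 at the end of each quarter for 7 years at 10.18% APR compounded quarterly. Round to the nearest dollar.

i = 0.1018/4 = 0.02545 per quarter; n = 7·4 = 28.
PV = PMT · [1 − (1+i)^(−n)] / i = 11500 · 19.852272 = 228,301.1288

C$228,301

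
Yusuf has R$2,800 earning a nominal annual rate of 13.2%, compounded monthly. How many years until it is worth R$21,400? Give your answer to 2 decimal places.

15.49 years

Periodic rate i = 0.132/12 = 0.011.
(1+i)^n = 21400/2800 = 7.64286, so n = ln 7.64286 / ln 1.011 = 185.9034 months
= 185.9034/12 years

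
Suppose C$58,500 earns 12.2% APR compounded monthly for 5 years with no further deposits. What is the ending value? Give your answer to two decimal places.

C$107,334.14

Periodic rate i = 0.122/12 = 0.0101667; n = 5 × 12 = 60 periods.
FV = PV·(1+i)^n = 58,500 × 1.834772 = 107,334.1407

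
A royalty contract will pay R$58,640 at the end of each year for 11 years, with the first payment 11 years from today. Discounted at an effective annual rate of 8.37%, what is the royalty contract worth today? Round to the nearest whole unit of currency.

R$184,069

Value one period before first payment (t=10): 58640 × [1 − (1+0.0837)^(−11)] / 0.0837 = 58640 × 7.012572 = 411,217.2488
PV₀ = 411,217.2488 / (1+0.0837)^10 = 411,217.2488 / 2.234039 = 184,068.9731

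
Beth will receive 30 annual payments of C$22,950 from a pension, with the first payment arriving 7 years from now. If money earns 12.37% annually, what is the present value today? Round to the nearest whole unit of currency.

C$89,367

Value one period before first payment (t=6): 22950 × [1 − (1+0.1237)^(−30)] / 0.1237 = 22950 × 7.839664 = 179,920.2986
PV₀ = 179,920.2986 / (1+0.1237)^6 = 179,920.2986 / 2.013271 = 89,367.1438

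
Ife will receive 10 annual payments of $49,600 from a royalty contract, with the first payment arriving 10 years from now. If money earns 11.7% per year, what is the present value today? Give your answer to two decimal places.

$104,814.47

PV at t=9 (ordinary 10-year annuity): 49600 × a(10|0.117) = 49600 × 5.720291 = 283,726.4361
Discount back 9 years: 283,726.4361 × (1+0.117)^(−9) = 283,726.4361 × 0.369421 = 104,814.4705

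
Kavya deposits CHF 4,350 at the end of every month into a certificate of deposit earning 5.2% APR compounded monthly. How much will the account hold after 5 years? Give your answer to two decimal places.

i = 0.052/12 = 0.00433333 per month; n = 5·12 = 60.
FV = PMT · [(1+i)^n − 1] / i = 4350 · 68.354259 = 297,341.0287

CHF 297,341.03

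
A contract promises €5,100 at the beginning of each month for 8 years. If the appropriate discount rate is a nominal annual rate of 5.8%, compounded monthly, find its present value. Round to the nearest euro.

€392,866

With 12 periods per year: i = 0.00483333, n = 96.
PV = 5100 × [1 − (1+0.00483333)^(−96)] / 0.00483333 × (1+i) = 5100 × 77.032588 = 392,866.1969
(Beginning-of-period payments → annuity-due factor ×(1+i).)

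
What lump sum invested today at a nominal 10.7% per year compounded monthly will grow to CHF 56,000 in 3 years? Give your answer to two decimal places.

CHF 40,681.54

With 12 periods per year: i = 0.00891667, n = 36.
Discount factor = (1+0.00891667)^(−36) = 0.726456; PV = 56,000 × 0.726456 = 40,681.5375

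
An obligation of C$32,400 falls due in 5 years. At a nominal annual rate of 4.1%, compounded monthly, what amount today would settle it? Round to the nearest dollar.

With 12 periods per year: i = 0.00341667, n = 60.
PV = FV·(1+i)^(−n) = 32,400 × 0.814932 = 26,403.7973

C$26,404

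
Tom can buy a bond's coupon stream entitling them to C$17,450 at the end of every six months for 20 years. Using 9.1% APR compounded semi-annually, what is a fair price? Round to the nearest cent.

Periodic rate i = 0.091/2 = 0.0455; n = 20 × 2 = 40 periods.
PV = PMT · [1 − (1+i)^(−n)] / i = 17450 · 18.270983 = 318,828.6586

C$318,828.66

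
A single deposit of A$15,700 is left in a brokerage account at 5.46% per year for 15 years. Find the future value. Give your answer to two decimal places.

A$34,851.07

15,700 × (1+0.0546)^15 = 15,700 × 2.219814 = 34,851.0733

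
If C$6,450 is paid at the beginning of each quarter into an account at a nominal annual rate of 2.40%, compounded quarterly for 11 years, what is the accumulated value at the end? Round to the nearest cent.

Periodic rate i = 0.024/4 = 0.006; n = 11 × 4 = 44 periods.
FV = PMT · [(1+i)^n − 1] / i × (1+i) = 6450 · 50.484672 = 325,626.1333
(annuity-due: payments at period start, so ×(1+i).)

C$325,626.13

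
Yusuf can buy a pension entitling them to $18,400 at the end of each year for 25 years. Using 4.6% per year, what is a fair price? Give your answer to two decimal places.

$270,052.52

PV = PMT · [1 − (1+i)^(−n)] / i = 18400 · 14.676767 = 270,052.5152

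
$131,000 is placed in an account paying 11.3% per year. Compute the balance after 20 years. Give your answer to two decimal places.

$1,114,742.56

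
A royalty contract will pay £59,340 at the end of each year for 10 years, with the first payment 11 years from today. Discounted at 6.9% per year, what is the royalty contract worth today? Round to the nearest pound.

£214,852

PV at t=10 (ordinary 10-year annuity): 59340 × a(10|0.069) = 59340 × 7.056163 = 418,712.7302
PV₀ = 418,712.7302 / (1+0.069)^10 = 418,712.7302 / 1.948844 = 214,851.8576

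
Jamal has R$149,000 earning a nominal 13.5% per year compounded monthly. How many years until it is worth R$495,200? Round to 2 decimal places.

Periodic rate i = 0.135/12 = 0.01125.
n = ln(495200/149000) / ln(1+0.01125) = ln(3.32349) / 0.011187 = 107.3563 months
= 107.3563/12 years

8.95 years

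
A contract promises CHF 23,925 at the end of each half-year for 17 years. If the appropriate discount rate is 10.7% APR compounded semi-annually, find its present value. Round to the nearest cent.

Periodic rate i = 0.107/2 = 0.0535; n = 17 × 2 = 34 periods.
PV = 23925 × [1 − (1+0.0535)^(−34)] / 0.0535 = 23925 × 15.514189 = 371,176.9722

CHF 371,176.97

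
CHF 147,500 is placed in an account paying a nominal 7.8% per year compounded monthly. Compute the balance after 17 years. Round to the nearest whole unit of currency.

Periodic rate i = 0.078/12 = 0.0065; n = 17 × 12 = 204 periods.
FV = PV·(1+i)^n = 147,500 × 3.749825 = 553,099.1387

CHF 553,099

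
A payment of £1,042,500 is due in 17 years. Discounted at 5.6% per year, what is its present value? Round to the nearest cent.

Discount factor = (1+0.056)^(−17) = 0.396017; PV = 1,042,500 × 0.396017 = 412,847.3053

£412,847.31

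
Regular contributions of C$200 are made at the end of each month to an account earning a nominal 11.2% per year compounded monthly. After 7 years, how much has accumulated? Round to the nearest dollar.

C$25,334

i = 0.112/12 = 0.00933333 per month; n = 7·12 = 84.
Accumulation factor s(84|0.00933333) = 126.671393; FV = 200 × 126.671393 = 25,334.2786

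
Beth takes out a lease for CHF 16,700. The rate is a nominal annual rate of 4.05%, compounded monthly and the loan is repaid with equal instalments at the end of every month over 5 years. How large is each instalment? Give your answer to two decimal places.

i = 0.0405/12 = 0.003375 per month; n = 5·12 = 60.
PMT = 16700 / ( [1 − (1+0.003375)^(−60)] / 0.003375 ) = 16700 / 54.232598 = 307.9329

CHF 307.93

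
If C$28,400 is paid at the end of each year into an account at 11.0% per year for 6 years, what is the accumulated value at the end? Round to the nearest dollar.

Accumulation factor s(6|0.11) = 7.912860; FV = 28400 × 7.912860 = 224,725.2116

C$224,725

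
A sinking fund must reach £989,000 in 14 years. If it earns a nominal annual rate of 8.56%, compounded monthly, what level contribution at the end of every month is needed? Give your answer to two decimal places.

£3,066.35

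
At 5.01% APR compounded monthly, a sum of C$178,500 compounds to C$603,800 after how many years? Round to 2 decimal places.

Periodic rate i = 0.0501/12 = 0.004175.
(1+i)^n = 603800/178500 = 3.38263, so n = ln 3.38263 / ln 1.00418 = 292.5022 months
= 292.5022/12 years

24.38 years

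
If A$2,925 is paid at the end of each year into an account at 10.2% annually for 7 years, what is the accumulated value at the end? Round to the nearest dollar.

A$27,921

FV = 2925 × [(1+0.102)^7 − 1] / 0.102 = 2925 × 9.545634 = 27,920.9789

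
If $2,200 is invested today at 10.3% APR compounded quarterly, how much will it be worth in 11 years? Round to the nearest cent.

$6,733.64

Periodic rate i = 0.103/4 = 0.02575; n = 11 × 4 = 44 periods.
FV = PV·(1+i)^n = 2,200 × 3.060745 = 6,733.6387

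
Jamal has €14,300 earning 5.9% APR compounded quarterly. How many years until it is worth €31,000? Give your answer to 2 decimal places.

13.21 years

Periodic rate i = 0.059/4 = 0.01475.
(1+i)^n = 31000/14300 = 2.16783, so n = ln 2.16783 / ln 1.01475 = 52.8420 quarters
= 52.8420/4 years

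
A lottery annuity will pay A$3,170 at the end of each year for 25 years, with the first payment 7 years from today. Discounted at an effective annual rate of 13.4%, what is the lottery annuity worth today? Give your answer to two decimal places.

Value one period before first payment (t=6): 3170 × [1 − (1+0.134)^(−25)] / 0.134 = 3170 × 7.140899 = 22,636.6508
PV₀ = 22,636.6508 / (1+0.134)^6 = 22,636.6508 / 2.126563 = 10,644.7103

A$10,644.71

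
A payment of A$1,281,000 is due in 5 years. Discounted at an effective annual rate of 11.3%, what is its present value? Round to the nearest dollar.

Discount factor = (1+0.113)^(−5) = 0.585496; PV = 1,281,000 × 0.585496 = 750,020.8007

A$750,021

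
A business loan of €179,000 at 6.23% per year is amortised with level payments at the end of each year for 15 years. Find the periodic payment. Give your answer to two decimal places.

€18,708.30

Annuity-PV factor = 9.567943; PMT = 179000 / 9.567943 = 18,708.3049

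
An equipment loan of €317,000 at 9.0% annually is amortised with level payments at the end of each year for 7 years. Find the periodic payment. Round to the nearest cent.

€62,984.89

PMT = 317000 / ( [1 − (1+0.09)^(−7)] / 0.09 ) = 317000 / 5.032953 = 62,984.8938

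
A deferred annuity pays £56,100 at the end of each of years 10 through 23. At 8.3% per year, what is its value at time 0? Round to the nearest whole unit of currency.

£221,782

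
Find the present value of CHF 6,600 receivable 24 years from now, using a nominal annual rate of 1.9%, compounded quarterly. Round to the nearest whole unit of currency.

CHF 4,188

i = 0.019/4 = 0.00475 per quarter; n = 24·4 = 96.
PV = FV·(1+i)^(−n) = 6,600 × 0.634498 = 4,187.6898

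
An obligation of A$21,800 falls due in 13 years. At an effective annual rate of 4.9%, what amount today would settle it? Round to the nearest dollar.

A$11,705

PV = 21,800 / (1 + 0.049)^13 = 21,800 / 1.862436 = 11,705.1005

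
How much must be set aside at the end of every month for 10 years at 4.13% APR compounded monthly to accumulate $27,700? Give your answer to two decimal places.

Periodic rate i = 0.0413/12 = 0.00344167; n = 10 × 12 = 120 periods.
PMT = 27700 / ( [(1+0.00344167)^120 − 1] / 0.00344167 ) = 27700 / 148.263558 = 186.8295

$186.83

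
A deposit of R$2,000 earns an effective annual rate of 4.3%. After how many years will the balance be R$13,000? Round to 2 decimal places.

(1+i)^n = 13000/2000 = 6.50000, so n = ln 6.50000 / ln 1.043 = 44.4596 years

44.46 years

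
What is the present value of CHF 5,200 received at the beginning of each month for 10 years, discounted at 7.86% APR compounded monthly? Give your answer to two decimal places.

CHF 434,040.89

Periodic rate i = 0.0786/12 = 0.00655; n = 10 × 12 = 120 periods.
Annuity factor a(120|0.00655) × (1+i) = 83.469402; PV = 5200 × 83.469402 = 434,040.8917
(annuity-due: payments at period start, so ×(1+i).)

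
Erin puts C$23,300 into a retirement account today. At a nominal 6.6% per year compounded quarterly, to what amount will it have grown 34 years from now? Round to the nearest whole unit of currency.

C$215,755

i = 0.066/4 = 0.0165 per quarter; n = 34·4 = 136.
FV = 23,300 × (1 + 0.0165)^136 = 215,754.5710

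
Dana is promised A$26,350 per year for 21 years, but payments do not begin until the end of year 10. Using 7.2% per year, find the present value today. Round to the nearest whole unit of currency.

PV at t=9 (ordinary 21-year annuity): 26350 × a(21|0.072) = 26350 × 10.663538 = 280,984.2180
PV₀ = 280,984.2180 / (1+0.072)^9 = 280,984.2180 / 1.869619 = 150,289.5761

A$150,290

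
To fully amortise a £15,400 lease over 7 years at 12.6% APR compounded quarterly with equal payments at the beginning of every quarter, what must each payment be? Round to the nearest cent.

With 4 periods per year: i = 0.0315, n = 28.
PMT = 15400 / ( [1 − (1+0.0315)^(−28)] / 0.0315 × (1+i) ) = 15400 / 19.004974 = 810.3142

£810.31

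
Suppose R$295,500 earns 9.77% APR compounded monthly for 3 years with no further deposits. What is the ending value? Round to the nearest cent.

With 12 periods per year: i = 0.00814167, n = 36.
FV = PV·(1+i)^n = 295,500 × 1.338987 = 395,670.6260

R$395,670.63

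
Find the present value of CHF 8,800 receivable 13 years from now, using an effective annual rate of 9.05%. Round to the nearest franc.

PV = FV·(1+i)^(−n) = 8,800 × 0.324240 = 2,853.3100

CHF 2,853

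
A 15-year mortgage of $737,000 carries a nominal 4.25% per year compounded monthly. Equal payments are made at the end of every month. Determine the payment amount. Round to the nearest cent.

Periodic rate i = 0.0425/12 = 0.00354167; n = 15 × 12 = 180 periods.
PMT = 737000 / ( [1 − (1+0.00354167)^(−180)] / 0.00354167 ) = 737000 / 132.929509 = 5,544.2919

$5,544.29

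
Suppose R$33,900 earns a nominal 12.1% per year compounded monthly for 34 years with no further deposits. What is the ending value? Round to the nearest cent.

R$2,032,073.50

With 12 periods per year: i = 0.0100833, n = 408.
33,900 × (1+0.0100833)^408 = 33,900 × 59.943171 = 2,032,073.5017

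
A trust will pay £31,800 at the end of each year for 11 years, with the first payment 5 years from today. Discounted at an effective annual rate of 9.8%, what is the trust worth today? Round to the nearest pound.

£143,420

PV at t=4 (ordinary 11-year annuity): 31800 × a(11|0.098) = 31800 × 6.555297 = 208,458.4572
Discount back 4 years: 208,458.4572 × (1+0.098)^(−4) = 208,458.4572 × 0.688003 = 143,420.1455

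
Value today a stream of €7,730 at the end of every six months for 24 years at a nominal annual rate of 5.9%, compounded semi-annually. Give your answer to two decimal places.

€197,126.73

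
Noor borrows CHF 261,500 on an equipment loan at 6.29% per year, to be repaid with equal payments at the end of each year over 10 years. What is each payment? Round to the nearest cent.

PMT = 261500 / ( [1 − (1+0.0629)^(−10)] / 0.0629 ) = 261500 / 7.260011 = 36,019.2300

CHF 36,019.23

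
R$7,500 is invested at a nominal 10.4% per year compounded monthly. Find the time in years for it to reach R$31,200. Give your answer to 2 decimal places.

Periodic rate i = 0.104/12 = 0.00866667.
(1+i)^n = 31200/7500 = 4.16000, so n = ln 4.16000 / ln 1.00867 = 165.1942 months
= 165.1942/12 years

13.77 years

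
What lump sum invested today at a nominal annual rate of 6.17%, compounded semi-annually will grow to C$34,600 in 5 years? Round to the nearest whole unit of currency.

C$25,534

Periodic rate i = 0.0617/2 = 0.03085; n = 5 × 2 = 10 periods.
PV = 34,600 / (1 + 0.03085)^10 = 34,600 / 1.355048 = 25,534.1465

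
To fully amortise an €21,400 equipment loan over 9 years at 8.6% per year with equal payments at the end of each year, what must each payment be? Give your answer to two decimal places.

€3,511.66

Annuity-PV factor = 6.093984; PMT = 21400 / 6.093984 = 3,511.6601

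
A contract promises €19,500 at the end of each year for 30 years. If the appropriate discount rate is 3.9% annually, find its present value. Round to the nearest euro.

€341,327

PV = PMT · [1 − (1+i)^(−n)] / i = 19500 · 17.503939 = 341,326.8010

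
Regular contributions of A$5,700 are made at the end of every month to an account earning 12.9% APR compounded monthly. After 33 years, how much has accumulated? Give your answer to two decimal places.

A$36,062,209.49

i = 0.129/12 = 0.01075 per month; n = 33·12 = 396.
FV = 5700 × [(1+0.01075)^396 − 1] / 0.01075 = 5700 × 6326.703419 = 36,062,209.4879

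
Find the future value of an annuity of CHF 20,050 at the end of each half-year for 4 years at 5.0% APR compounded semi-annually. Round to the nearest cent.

CHF 175,159.12

With 2 periods per year: i = 0.025, n = 8.
Accumulation factor s(8|0.025) = 8.736116; FV = 20050 × 8.736116 = 175,159.1238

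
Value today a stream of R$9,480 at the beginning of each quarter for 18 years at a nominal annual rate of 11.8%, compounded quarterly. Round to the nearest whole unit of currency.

With 4 periods per year: i = 0.0295, n = 72.
PV = 9480 × [1 − (1+0.0295)^(−72)] / 0.0295 × (1+i) = 9480 × 30.595942 = 290,049.5294
(annuity-due: payments at period start, so ×(1+i).)

R$290,050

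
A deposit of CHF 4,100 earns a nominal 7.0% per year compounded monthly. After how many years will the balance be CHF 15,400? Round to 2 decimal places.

18.96 years

Periodic rate i = 0.07/12 = 0.00583333.
n = ln(15400/4100) / ln(1+0.00583333) = ln(3.75610) / 0.005816 = 227.5263 months
= 227.5263/12 years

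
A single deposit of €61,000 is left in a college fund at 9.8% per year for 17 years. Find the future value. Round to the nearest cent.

61,000 × (1+0.098)^17 = 61,000 × 4.900493 = 298,930.0790

€298,930.08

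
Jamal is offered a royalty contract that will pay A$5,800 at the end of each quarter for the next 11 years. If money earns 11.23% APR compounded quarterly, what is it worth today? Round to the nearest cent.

A$145,492.88

i = 0.1123/4 = 0.028075 per quarter; n = 11·4 = 44.
Annuity factor a(44|0.028075) = 25.084980; PV = 5800 × 25.084980 = 145,492.8846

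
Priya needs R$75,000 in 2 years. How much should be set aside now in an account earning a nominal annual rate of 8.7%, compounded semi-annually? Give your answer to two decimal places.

R$63,254.50

Periodic rate i = 0.087/2 = 0.0435; n = 2 × 2 = 4 periods.
Discount factor = (1+0.0435)^(−4) = 0.843393; PV = 75,000 × 0.843393 = 63,254.5033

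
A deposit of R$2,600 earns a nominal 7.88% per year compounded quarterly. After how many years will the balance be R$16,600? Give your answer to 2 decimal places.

23.76 years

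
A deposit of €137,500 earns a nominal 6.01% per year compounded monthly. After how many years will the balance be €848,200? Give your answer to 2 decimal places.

30.35 years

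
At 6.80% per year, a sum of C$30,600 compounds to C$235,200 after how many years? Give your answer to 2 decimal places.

(1+i)^n = 235200/30600 = 7.68627, so n = ln 7.68627 / ln 1.068 = 31.0002 years

31.00 years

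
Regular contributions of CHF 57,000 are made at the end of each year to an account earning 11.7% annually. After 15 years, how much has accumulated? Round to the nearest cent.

Accumulation factor s(15|0.117) = 36.390784; FV = 57000 × 36.390784 = 2,074,274.6879

CHF 2,074,274.69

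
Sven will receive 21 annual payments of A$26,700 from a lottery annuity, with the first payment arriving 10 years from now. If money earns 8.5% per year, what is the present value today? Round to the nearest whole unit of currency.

PV at t=9 (ordinary 21-year annuity): 26700 × a(21|0.085) = 26700 × 9.643628 = 257,484.8732
Discount back 9 years: 257,484.8732 × (1+0.085)^(−9) = 257,484.8732 × 0.479880 = 123,561.7574

A$123,562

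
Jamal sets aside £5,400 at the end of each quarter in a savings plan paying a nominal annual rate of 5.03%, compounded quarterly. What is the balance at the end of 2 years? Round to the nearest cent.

£45,149.92

i = 0.0503/4 = 0.012575 per quarter; n = 2·4 = 8.
Accumulation factor s(8|0.012575) = 8.361096; FV = 5400 × 8.361096 = 45,149.9180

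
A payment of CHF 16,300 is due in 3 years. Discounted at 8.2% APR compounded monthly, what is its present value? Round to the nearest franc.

CHF 12,756

i = 0.082/12 = 0.00683333 per month; n = 3·12 = 36.
PV = FV·(1+i)^(−n) = 16,300 × 0.782577 = 12,756.0006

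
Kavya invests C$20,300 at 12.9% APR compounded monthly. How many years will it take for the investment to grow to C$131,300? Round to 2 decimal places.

14.55 years

Periodic rate i = 0.129/12 = 0.01075.
n = ln(131300/20300) / ln(1+0.01075) = ln(6.46798) / 0.010693 = 174.5935 months
= 174.5935/12 years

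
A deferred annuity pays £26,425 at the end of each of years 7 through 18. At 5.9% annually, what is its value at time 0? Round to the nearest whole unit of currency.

£157,931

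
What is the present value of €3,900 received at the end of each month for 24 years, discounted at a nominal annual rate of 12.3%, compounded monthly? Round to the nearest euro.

€360,312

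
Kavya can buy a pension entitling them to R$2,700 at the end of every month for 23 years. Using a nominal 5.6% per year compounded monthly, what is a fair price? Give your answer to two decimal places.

R$418,509.94

Periodic rate i = 0.056/12 = 0.00466667; n = 23 × 12 = 276 periods.
PV = PMT · [1 − (1+i)^(−n)] / i = 2700 · 155.003683 = 418,509.9429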